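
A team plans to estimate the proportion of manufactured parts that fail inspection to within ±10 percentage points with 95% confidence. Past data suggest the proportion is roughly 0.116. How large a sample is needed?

n = 40

For a proportion with margin E = 0.1 at 95% confidence, z = 1.960.
n = p̂(1−p̂)(z/E)² = 0.116 × 0.884 × (1.960/0.1)² = 39.39
Round up: n = 40.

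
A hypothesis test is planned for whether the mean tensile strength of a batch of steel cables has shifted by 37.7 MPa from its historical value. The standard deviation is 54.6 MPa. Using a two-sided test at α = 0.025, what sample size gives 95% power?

For a one-sample z-test, n = ((z_{α/2} + z_β)·σ/δ)².
z_{α/2} = 2.241 (two-sided α = 0.025); z_β = 1.645 (power 95% → β = 0.05).
n = (3.886 × 54.6 / 37.7)² = 31.67
Round up: n = 32.

32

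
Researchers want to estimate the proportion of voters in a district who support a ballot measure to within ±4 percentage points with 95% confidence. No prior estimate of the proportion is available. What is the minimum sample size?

601

For a proportion with margin E = 0.04 at 95% confidence, z = 1.960.
With no prior estimate, use p = 0.5, which maximizes p(1−p) at 0.25.
n = 0.25 × (z/E)² = 0.25 × (1.960/0.04)² = 600.25
Round up: n = 601.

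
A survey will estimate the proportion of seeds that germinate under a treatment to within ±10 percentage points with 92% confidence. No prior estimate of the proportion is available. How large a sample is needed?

For a proportion with margin E = 0.1 at 92% confidence, z = 1.751.
With no prior estimate, use p = 0.5, which maximizes p(1−p) at 0.25.
n = 0.25 × (z/E)² = 0.25 × (1.751/0.1)² = 76.65
Round up: n = 77.

n = 77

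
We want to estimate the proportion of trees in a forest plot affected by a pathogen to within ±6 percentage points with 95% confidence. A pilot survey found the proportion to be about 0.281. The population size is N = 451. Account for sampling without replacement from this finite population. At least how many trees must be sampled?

n = 147

For a proportion with margin E = 0.06 at 95% confidence, z = 1.960.
n = p̂(1−p̂)(z/E)² = 0.281 × 0.719 × (1.960/0.06)² = 215.60 — call this n₀.
Finite-population correction with N = 451: n = n₀ / (1 + (n₀−1)/N) = 215.60 / 1.476 = 146.07
Round up: n = 147.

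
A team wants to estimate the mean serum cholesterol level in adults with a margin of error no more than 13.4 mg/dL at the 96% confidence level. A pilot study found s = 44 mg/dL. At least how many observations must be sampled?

For a mean, the margin of error is E = z·σ/√n, so n = (zσ/E)².
At 96% confidence, z = 2.054.
n = (2.054 × 44 / 13.4)² = 45.49
Round up: n = 46.

n = 46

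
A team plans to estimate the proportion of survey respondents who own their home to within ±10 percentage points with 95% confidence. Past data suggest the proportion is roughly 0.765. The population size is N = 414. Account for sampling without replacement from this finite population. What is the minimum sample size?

n = 60

For a proportion with margin E = 0.1 at 95% confidence, z = 1.960.
n = p̂(1−p̂)(z/E)² = 0.765 × 0.235 × (1.960/0.1)² = 69.06 — call this n₀.
Finite-population correction with N = 414: n = n₀ / (1 + (n₀−1)/N) = 69.06 / 1.164 = 59.33
Round up: n = 60.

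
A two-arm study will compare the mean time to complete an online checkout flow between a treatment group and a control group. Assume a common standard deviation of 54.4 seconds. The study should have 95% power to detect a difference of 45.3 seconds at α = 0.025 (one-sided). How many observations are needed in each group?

For two equal groups, n per group = 2·((z_α + z_β)·σ/δ)².
z_α = 1.960; z_β = 1.645 (power 95%).
n = 2 × (3.605 × 54.4 / 45.3)² = 2 × 18.74 = 37.48
Round up: n = 38 per group.

38 per group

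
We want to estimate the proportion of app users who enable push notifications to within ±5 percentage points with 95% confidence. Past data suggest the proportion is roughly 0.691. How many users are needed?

329

For a proportion with margin E = 0.05 at 95% confidence, z = 1.960.
n = p̂(1−p̂)(z/E)² = 0.691 × 0.309 × (1.960/0.05)² = 328.10
Round up: n = 329.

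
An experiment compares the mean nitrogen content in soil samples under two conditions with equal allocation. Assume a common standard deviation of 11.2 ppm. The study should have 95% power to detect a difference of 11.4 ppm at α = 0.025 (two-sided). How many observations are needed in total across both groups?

60 total

For two equal groups, n per group = 2·((z_{α/2} + z_β)·σ/δ)².
z_{α/2} = 2.241; z_β = 1.645 (power 95%).
n = 2 × (3.886 × 11.2 / 11.4)² = 2 × 14.58 = 29.16
Round up: n = 30 per group.
Total across both groups: 2 × 30 = 60.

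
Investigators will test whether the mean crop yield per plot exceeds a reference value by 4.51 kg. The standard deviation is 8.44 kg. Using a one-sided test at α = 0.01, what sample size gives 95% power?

56

For a one-sample z-test, n = ((z_α + z_β)·σ/δ)².
z_α = 2.326 (one-sided α = 0.01); z_β = 1.645 (power 95% → β = 0.05).
n = (3.971 × 8.44 / 4.51)² = 55.22
Round up: n = 56.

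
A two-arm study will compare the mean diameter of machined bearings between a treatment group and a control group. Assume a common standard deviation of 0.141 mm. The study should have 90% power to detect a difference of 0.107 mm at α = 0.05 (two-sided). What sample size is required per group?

For two equal groups, n per group = 2·((z_{α/2} + z_β)·σ/δ)².
z_{α/2} = 1.960; z_β = 1.282 (power 90%).
n = 2 × (3.242 × 0.141 / 0.107)² = 2 × 18.25 = 36.50
Round up: n = 37 per group.

37 per group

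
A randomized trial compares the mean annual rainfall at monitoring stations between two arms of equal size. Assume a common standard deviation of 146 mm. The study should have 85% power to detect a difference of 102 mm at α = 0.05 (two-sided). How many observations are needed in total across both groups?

74 total

For two equal groups, n per group = 2·((z_{α/2} + z_β)·σ/δ)².
z_{α/2} = 1.960; z_β = 1.036 (power 85%).
n = 2 × (2.996 × 146 / 102)² = 2 × 18.39 = 36.78
Round up: n = 37 per group.
Total across both groups: 2 × 37 = 74.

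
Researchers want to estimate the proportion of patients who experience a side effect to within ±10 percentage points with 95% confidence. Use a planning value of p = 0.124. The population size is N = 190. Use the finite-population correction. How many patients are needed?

35

For a proportion with margin E = 0.1 at 95% confidence, z = 1.960.
n = p̂(1−p̂)(z/E)² = 0.124 × 0.876 × (1.960/0.1)² = 41.73 — call this n₀.
Finite-population correction with N = 190: n = n₀ / (1 + (n₀−1)/N) = 41.73 / 1.214 = 34.37
Round up: n = 35.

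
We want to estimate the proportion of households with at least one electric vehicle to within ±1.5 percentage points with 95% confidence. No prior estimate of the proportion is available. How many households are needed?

For a proportion with margin E = 0.015 at 95% confidence, z = 1.960.
With no prior estimate, use p = 0.5, which maximizes p(1−p) at 0.25.
n = 0.25 × (z/E)² = 0.25 × (1.960/0.015)² = 4268.44
Round up: n = 4269.

4269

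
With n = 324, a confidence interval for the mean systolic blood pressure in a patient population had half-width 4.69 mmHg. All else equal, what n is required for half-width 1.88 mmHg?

2017

Margin of error scales as 1/√n, so n₂ = n₁·(E₁/E₂)².
n₂ = 324 × (4.69/1.88)² = 324 × 6.223 = 2016.25
Round up: n₂ = 2017.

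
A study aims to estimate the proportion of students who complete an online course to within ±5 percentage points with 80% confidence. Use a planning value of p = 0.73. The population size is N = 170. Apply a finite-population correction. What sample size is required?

For a proportion with margin E = 0.05 at 80% confidence, z = 1.282.
n = p̂(1−p̂)(z/E)² = 0.73 × 0.27 × (1.282/0.05)² = 129.58 — call this n₀.
Finite-population correction with N = 170: n = n₀ / (1 + (n₀−1)/N) = 129.58 / 1.756 = 73.79
Round up: n = 74.

74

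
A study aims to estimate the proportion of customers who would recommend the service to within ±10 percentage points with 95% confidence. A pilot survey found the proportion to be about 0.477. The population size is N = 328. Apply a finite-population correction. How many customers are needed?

For a proportion with margin E = 0.1 at 95% confidence, z = 1.960.
n = p̂(1−p̂)(z/E)² = 0.477 × 0.523 × (1.960/0.1)² = 95.84 — call this n₀.
Finite-population correction with N = 328: n = n₀ / (1 + (n₀−1)/N) = 95.84 / 1.289 = 74.35
Round up: n = 75.

75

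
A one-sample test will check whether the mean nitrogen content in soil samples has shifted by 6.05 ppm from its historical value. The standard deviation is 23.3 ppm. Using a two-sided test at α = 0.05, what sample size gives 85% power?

134

For a one-sample z-test, n = ((z_{α/2} + z_β)·σ/δ)².
z_{α/2} = 1.960 (two-sided α = 0.05); z_β = 1.036 (power 85% → β = 0.15).
n = (2.996 × 23.3 / 6.05)² = 133.13
Round up: n = 134.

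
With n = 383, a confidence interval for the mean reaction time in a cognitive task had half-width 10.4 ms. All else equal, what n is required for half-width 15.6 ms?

Margin of error scales as 1/√n, so n₂ = n₁·(E₁/E₂)².
n₂ = 383 × (10.4/15.6)² = 383 × 0.4444 = 170.21
Round up: n₂ = 171.

171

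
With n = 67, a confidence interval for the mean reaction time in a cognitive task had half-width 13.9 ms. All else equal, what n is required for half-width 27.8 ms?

Margin of error scales as 1/√n, so n₂ = n₁·(E₁/E₂)².
n₂ = 67 × (13.9/27.8)² = 67 × 0.25 = 16.75
Round up: n₂ = 17.

17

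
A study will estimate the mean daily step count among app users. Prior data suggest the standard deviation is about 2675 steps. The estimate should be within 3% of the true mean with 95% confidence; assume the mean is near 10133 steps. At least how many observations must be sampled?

298

For a mean, the margin of error is E = z·σ/√n, so n = (zσ/E)².
At 95% confidence, z = 1.960.
E = 3% of 10133 = 304 steps.
n = (1.960 × 2675 / 304)² = 297.47
Round up: n = 298.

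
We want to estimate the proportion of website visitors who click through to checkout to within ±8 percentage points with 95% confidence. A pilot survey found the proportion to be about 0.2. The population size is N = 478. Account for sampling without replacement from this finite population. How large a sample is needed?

For a proportion with margin E = 0.08 at 95% confidence, z = 1.960.
n = p̂(1−p̂)(z/E)² = 0.2 × 0.8 × (1.960/0.08)² = 96.04 — call this n₀.
Finite-population correction with N = 478: n = n₀ / (1 + (n₀−1)/N) = 96.04 / 1.199 = 80.10
Round up: n = 81.

81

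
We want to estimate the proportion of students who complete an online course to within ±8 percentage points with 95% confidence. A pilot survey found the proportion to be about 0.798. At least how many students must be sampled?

For a proportion with margin E = 0.08 at 95% confidence, z = 1.960.
n = p̂(1−p̂)(z/E)² = 0.798 × 0.202 × (1.960/0.08)² = 96.76
Round up: n = 97.

97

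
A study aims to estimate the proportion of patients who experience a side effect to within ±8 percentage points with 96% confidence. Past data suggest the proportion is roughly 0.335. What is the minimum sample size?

For a proportion with margin E = 0.08 at 96% confidence, z = 2.054.
n = p̂(1−p̂)(z/E)² = 0.335 × 0.665 × (2.054/0.08)² = 146.85
Round up: n = 147.

147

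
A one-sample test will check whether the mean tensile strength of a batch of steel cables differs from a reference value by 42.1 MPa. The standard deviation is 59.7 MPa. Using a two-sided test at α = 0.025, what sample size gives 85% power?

For a one-sample z-test, n = ((z_{α/2} + z_β)·σ/δ)².
z_{α/2} = 2.241 (two-sided α = 0.025); z_β = 1.036 (power 85% → β = 0.15).
n = (3.277 × 59.7 / 42.1)² = 21.59
Round up: n = 22.

22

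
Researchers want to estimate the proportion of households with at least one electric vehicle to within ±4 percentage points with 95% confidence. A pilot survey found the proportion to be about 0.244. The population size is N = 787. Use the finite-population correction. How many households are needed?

For a proportion with margin E = 0.04 at 95% confidence, z = 1.960.
n = p̂(1−p̂)(z/E)² = 0.244 × 0.756 × (1.960/0.04)² = 442.90 — call this n₀.
Finite-population correction with N = 787: n = n₀ / (1 + (n₀−1)/N) = 442.90 / 1.561 = 283.73
Round up: n = 284.

n = 284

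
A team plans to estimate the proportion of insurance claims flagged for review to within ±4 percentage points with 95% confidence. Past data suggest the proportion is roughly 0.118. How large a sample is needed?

250

For a proportion with margin E = 0.04 at 95% confidence, z = 1.960.
n = p̂(1−p̂)(z/E)² = 0.118 × 0.882 × (1.960/0.04)² = 249.89
Round up: n = 250.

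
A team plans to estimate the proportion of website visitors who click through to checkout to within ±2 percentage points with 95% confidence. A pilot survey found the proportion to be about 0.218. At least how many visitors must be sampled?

n = 1638

For a proportion with margin E = 0.02 at 95% confidence, z = 1.960.
n = p̂(1−p̂)(z/E)² = 0.218 × 0.782 × (1.960/0.02)² = 1637.25
Round up: n = 1638.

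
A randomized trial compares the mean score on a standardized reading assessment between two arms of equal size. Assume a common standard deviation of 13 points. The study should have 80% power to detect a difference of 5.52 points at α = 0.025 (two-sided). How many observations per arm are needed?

106 per group

For two equal groups, n per group = 2·((z_{α/2} + z_β)·σ/δ)².
z_{α/2} = 2.241; z_β = 0.842 (power 80%).
n = 2 × (3.083 × 13 / 5.52)² = 2 × 52.72 = 105.44
Round up: n = 106 per group.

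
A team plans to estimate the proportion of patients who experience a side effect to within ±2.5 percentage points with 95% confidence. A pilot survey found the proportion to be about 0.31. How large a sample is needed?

1315

For a proportion with margin E = 0.025 at 95% confidence, z = 1.960.
n = p̂(1−p̂)(z/E)² = 0.31 × 0.69 × (1.960/0.025)² = 1314.75
Round up: n = 1315.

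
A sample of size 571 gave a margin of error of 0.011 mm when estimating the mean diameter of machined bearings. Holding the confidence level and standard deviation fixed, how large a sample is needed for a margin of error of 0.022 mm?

n = 143

Margin of error scales as 1/√n, so n₂ = n₁·(E₁/E₂)².
n₂ = 571 × (0.011/0.022)² = 571 × 0.25 = 142.75
Round up: n₂ = 143.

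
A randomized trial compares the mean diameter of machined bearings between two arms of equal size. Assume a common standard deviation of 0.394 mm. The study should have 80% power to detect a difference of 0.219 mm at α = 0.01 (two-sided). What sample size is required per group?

76 per group

For two equal groups, n per group = 2·((z_{α/2} + z_β)·σ/δ)².
z_{α/2} = 2.576; z_β = 0.842 (power 80%).
n = 2 × (3.418 × 0.394 / 0.219)² = 2 × 37.81 = 75.62
Round up: n = 76 per group.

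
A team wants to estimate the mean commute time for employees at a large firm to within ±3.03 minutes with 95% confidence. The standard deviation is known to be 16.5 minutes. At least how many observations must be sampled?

n = 114

For a mean, the margin of error is E = z·σ/√n, so n = (zσ/E)².
At 95% confidence, z = 1.960.
n = (1.960 × 16.5 / 3.03)² = 113.92
Round up: n = 114.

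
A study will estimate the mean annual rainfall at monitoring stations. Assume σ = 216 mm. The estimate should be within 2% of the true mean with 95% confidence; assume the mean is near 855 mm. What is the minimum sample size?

For a mean, the margin of error is E = z·σ/√n, so n = (zσ/E)².
At 95% confidence, z = 1.960.
E = 2% of 855 = 17.1 mm.
n = (1.960 × 216 / 17.1)² = 612.95
Round up: n = 613.

613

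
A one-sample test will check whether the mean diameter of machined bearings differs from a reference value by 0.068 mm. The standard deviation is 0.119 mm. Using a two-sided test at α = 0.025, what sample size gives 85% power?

For a one-sample z-test, n = ((z_{α/2} + z_β)·σ/δ)².
z_{α/2} = 2.241 (two-sided α = 0.025); z_β = 1.036 (power 85% → β = 0.15).
n = (3.277 × 0.119 / 0.068)² = 32.89
Round up: n = 33.

33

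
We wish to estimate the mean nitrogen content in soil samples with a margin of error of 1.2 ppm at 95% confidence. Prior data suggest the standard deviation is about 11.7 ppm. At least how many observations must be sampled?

For a mean, the margin of error is E = z·σ/√n, so n = (zσ/E)².
At 95% confidence, z = 1.960.
n = (1.960 × 11.7 / 1.2)² = 365.19
Round up: n = 366.

366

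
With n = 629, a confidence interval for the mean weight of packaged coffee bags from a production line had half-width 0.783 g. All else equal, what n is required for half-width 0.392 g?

Margin of error scales as 1/√n, so n₂ = n₁·(E₁/E₂)².
n₂ = 629 × (0.783/0.392)² = 629 × 3.99 = 2509.71
Round up: n₂ = 2510.

n = 2510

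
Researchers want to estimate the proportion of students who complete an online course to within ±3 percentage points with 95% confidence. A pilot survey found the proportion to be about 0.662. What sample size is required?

For a proportion with margin E = 0.03 at 95% confidence, z = 1.960.
n = p̂(1−p̂)(z/E)² = 0.662 × 0.338 × (1.960/0.03)² = 955.09
Round up: n = 956.

n = 956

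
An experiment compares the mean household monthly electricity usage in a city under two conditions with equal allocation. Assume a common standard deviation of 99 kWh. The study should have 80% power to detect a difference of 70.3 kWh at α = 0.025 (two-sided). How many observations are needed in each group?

For two equal groups, n per group = 2·((z_{α/2} + z_β)·σ/δ)².
z_{α/2} = 2.241; z_β = 0.842 (power 80%).
n = 2 × (3.083 × 99 / 70.3)² = 2 × 18.85 = 37.70
Round up: n = 38 per group.

38 per group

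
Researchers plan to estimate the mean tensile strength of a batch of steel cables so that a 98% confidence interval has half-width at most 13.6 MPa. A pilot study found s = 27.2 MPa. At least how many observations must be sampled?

For a mean, the margin of error is E = z·σ/√n, so n = (zσ/E)².
At 98% confidence, z = 2.326.
n = (2.326 × 27.2 / 13.6)² = 21.64
Round up: n = 22.

22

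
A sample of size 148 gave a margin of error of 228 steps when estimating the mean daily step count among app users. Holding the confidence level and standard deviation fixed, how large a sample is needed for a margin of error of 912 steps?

Margin of error scales as 1/√n, so n₂ = n₁·(E₁/E₂)².
n₂ = 148 × (228/912)² = 148 × 0.0625 = 9.25
Round up: n₂ = 10.

10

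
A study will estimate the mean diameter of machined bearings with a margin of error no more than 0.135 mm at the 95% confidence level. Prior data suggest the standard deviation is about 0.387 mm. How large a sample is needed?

For a mean, the margin of error is E = z·σ/√n, so n = (zσ/E)².
At 95% confidence, z = 1.960.
n = (1.960 × 0.387 / 0.135)² = 31.57
Round up: n = 32.

32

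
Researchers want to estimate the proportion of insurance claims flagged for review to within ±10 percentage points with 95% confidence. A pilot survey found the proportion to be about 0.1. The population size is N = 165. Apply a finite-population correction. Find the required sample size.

For a proportion with margin E = 0.1 at 95% confidence, z = 1.960.
n = p̂(1−p̂)(z/E)² = 0.1 × 0.9 × (1.960/0.1)² = 34.57 — call this n₀.
Finite-population correction with N = 165: n = n₀ / (1 + (n₀−1)/N) = 34.57 / 1.203 = 28.74
Round up: n = 29.

29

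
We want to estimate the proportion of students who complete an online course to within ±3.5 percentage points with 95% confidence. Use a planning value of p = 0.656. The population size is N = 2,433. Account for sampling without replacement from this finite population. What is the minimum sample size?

549

For a proportion with margin E = 0.035 at 95% confidence, z = 1.960.
n = p̂(1−p̂)(z/E)² = 0.656 × 0.344 × (1.960/0.035)² = 707.68 — call this n₀.
Finite-population correction with N = 2,433: n = n₀ / (1 + (n₀−1)/N) = 707.68 / 1.29 = 548.59
Round up: n = 549.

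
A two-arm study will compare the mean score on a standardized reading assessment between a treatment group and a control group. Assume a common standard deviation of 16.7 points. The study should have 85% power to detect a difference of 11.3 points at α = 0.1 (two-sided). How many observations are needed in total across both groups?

64 total

For two equal groups, n per group = 2·((z_{α/2} + z_β)·σ/δ)².
z_{α/2} = 1.645; z_β = 1.036 (power 85%).
n = 2 × (2.681 × 16.7 / 11.3)² = 2 × 15.70 = 31.40
Round up: n = 32 per group.
Total across both groups: 2 × 32 = 64.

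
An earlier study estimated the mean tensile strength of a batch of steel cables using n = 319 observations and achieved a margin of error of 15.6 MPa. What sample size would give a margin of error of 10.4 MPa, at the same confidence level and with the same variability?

n = 718

Margin of error scales as 1/√n, so n₂ = n₁·(E₁/E₂)².
n₂ = 319 × (15.6/10.4)² = 319 × 2.25 = 717.75
Round up: n₂ = 718.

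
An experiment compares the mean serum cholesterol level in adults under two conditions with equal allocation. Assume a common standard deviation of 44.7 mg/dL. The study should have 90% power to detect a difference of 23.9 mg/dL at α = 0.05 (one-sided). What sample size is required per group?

60 per group

For two equal groups, n per group = 2·((z_α + z_β)·σ/δ)².
z_α = 1.645; z_β = 1.282 (power 90%).
n = 2 × (2.927 × 44.7 / 23.9)² = 2 × 29.97 = 59.94
Round up: n = 60 per group.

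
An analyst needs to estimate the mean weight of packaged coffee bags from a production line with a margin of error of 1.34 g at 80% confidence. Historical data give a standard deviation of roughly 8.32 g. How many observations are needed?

For a mean, the margin of error is E = z·σ/√n, so n = (zσ/E)².
At 80% confidence, z = 1.282.
n = (1.282 × 8.32 / 1.34)² = 63.36
Round up: n = 64.

64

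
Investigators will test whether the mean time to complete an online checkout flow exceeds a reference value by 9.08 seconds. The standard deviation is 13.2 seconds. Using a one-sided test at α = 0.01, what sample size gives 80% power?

For a one-sample z-test, n = ((z_α + z_β)·σ/δ)².
z_α = 2.326 (one-sided α = 0.01); z_β = 0.842 (power 80% → β = 0.2).
n = (3.168 × 13.2 / 9.08)² = 21.21
Round up: n = 22.

n = 22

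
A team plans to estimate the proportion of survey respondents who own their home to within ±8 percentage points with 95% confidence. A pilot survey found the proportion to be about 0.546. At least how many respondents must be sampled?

149

For a proportion with margin E = 0.08 at 95% confidence, z = 1.960.
n = p̂(1−p̂)(z/E)² = 0.546 × 0.454 × (1.960/0.08)² = 148.79
Round up: n = 149.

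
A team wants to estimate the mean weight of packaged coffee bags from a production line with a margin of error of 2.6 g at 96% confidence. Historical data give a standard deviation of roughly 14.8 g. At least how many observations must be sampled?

137

For a mean, the margin of error is E = z·σ/√n, so n = (zσ/E)².
At 96% confidence, z = 2.054.
n = (2.054 × 14.8 / 2.6)² = 136.70
Round up: n = 137.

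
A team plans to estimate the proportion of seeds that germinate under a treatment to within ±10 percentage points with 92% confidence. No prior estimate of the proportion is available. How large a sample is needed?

n = 77

For a proportion with margin E = 0.1 at 92% confidence, z = 1.751.
With no prior estimate, use p = 0.5, which maximizes p(1−p) at 0.25.
n = 0.25 × (z/E)² = 0.25 × (1.751/0.1)² = 76.65
Round up: n = 77.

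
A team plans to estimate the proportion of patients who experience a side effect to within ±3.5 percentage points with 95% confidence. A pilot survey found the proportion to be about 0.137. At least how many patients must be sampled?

371

For a proportion with margin E = 0.035 at 95% confidence, z = 1.960.
n = p̂(1−p̂)(z/E)² = 0.137 × 0.863 × (1.960/0.035)² = 370.77
Round up: n = 371.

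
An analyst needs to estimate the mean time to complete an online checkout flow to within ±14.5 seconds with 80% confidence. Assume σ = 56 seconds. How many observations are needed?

n = 25

For a mean, the margin of error is E = z·σ/√n, so n = (zσ/E)².
At 80% confidence, z = 1.282.
n = (1.282 × 56 / 14.5)² = 24.51
Round up: n = 25.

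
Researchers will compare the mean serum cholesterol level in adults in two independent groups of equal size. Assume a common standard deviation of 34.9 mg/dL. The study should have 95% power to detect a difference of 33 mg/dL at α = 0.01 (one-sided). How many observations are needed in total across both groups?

72 total

For two equal groups, n per group = 2·((z_α + z_β)·σ/δ)².
z_α = 2.326; z_β = 1.645 (power 95%).
n = 2 × (3.971 × 34.9 / 33)² = 2 × 17.64 = 35.28
Round up: n = 36 per group.
Total across both groups: 2 × 36 = 72.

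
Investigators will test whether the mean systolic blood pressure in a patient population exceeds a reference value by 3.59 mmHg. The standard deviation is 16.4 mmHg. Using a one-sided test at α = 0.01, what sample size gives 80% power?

210

For a one-sample z-test, n = ((z_α + z_β)·σ/δ)².
z_α = 2.326 (one-sided α = 0.01); z_β = 0.842 (power 80% → β = 0.2).
n = (3.168 × 16.4 / 3.59)² = 209.44
Round up: n = 210.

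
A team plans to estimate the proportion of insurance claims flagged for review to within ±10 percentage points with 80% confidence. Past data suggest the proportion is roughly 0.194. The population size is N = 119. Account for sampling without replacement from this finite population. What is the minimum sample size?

22

For a proportion with margin E = 0.1 at 80% confidence, z = 1.282.
n = p̂(1−p̂)(z/E)² = 0.194 × 0.806 × (1.282/0.1)² = 25.70 — call this n₀.
Finite-population correction with N = 119: n = n₀ / (1 + (n₀−1)/N) = 25.70 / 1.208 = 21.27
Round up: n = 22.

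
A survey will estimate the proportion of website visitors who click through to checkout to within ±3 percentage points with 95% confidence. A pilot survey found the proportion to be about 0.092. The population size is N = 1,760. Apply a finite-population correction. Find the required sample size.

For a proportion with margin E = 0.03 at 95% confidence, z = 1.960.
n = p̂(1−p̂)(z/E)² = 0.092 × 0.908 × (1.960/0.03)² = 356.57 — call this n₀.
Finite-population correction with N = 1,760: n = n₀ / (1 + (n₀−1)/N) = 356.57 / 1.202 = 296.65
Round up: n = 297.

297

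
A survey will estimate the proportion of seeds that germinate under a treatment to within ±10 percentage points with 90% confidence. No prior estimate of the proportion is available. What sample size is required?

For a proportion with margin E = 0.1 at 90% confidence, z = 1.645.
With no prior estimate, use p = 0.5, which maximizes p(1−p) at 0.25.
n = 0.25 × (z/E)² = 0.25 × (1.645/0.1)² = 67.65
Round up: n = 68.

68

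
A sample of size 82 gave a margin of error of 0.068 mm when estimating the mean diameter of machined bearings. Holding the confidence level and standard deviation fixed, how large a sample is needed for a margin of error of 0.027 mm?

521

Margin of error scales as 1/√n, so n₂ = n₁·(E₁/E₂)².
n₂ = 82 × (0.068/0.027)² = 82 × 6.343 = 520.13
Round up: n₂ = 521.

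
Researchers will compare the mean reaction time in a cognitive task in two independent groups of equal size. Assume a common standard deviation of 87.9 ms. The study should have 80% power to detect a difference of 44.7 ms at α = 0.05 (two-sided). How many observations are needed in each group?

For two equal groups, n per group = 2·((z_{α/2} + z_β)·σ/δ)².
z_{α/2} = 1.960; z_β = 0.842 (power 80%).
n = 2 × (2.802 × 87.9 / 44.7)² = 2 × 30.36 = 60.72
Round up: n = 61 per group.

61 per group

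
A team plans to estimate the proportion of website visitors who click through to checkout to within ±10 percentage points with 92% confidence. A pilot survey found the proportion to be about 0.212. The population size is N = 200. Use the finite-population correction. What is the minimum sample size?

For a proportion with margin E = 0.1 at 92% confidence, z = 1.751.
n = p̂(1−p̂)(z/E)² = 0.212 × 0.788 × (1.751/0.1)² = 51.22 — call this n₀.
Finite-population correction with N = 200: n = n₀ / (1 + (n₀−1)/N) = 51.22 / 1.251 = 40.94
Round up: n = 41.

41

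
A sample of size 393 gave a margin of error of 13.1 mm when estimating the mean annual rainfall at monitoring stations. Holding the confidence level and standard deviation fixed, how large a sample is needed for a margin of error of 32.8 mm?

Margin of error scales as 1/√n, so n₂ = n₁·(E₁/E₂)².
n₂ = 393 × (13.1/32.8)² = 393 × 0.1595 = 62.68
Round up: n₂ = 63.

63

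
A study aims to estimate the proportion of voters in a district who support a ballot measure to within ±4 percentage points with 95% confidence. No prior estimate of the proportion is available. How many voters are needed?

601

For a proportion with margin E = 0.04 at 95% confidence, z = 1.960.
With no prior estimate, use p = 0.5, which maximizes p(1−p) at 0.25.
n = 0.25 × (z/E)² = 0.25 × (1.960/0.04)² = 600.25
Round up: n = 601.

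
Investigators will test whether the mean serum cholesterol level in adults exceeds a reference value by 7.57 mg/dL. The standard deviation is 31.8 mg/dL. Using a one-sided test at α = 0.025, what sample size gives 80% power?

139

For a one-sample z-test, n = ((z_α + z_β)·σ/δ)².
z_α = 1.960 (one-sided α = 0.025); z_β = 0.842 (power 80% → β = 0.2).
n = (2.802 × 31.8 / 7.57)² = 138.55
Round up: n = 139.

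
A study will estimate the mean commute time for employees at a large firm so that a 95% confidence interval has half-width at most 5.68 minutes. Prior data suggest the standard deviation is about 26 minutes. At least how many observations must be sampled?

81

For a mean, the margin of error is E = z·σ/√n, so n = (zσ/E)².
At 95% confidence, z = 1.960.
n = (1.960 × 26 / 5.68)² = 80.49
Round up: n = 81.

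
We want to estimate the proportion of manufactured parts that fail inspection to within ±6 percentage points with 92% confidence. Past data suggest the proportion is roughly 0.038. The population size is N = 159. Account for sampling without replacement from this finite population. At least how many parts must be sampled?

For a proportion with margin E = 0.06 at 92% confidence, z = 1.751.
n = p̂(1−p̂)(z/E)² = 0.038 × 0.962 × (1.751/0.06)² = 31.13 — call this n₀.
Finite-population correction with N = 159: n = n₀ / (1 + (n₀−1)/N) = 31.13 / 1.189 = 26.18
Round up: n = 27.

n = 27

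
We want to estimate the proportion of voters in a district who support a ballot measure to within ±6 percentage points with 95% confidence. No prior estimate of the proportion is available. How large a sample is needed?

n = 267

For a proportion with margin E = 0.06 at 95% confidence, z = 1.960.
With no prior estimate, use p = 0.5, which maximizes p(1−p) at 0.25.
n = 0.25 × (z/E)² = 0.25 × (1.960/0.06)² = 266.78
Round up: n = 267.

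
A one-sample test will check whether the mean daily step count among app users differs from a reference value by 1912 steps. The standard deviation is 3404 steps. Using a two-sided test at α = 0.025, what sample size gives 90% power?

For a one-sample z-test, n = ((z_{α/2} + z_β)·σ/δ)².
z_{α/2} = 2.241 (two-sided α = 0.025); z_β = 1.282 (power 90% → β = 0.1).
n = (3.523 × 3404 / 1912)² = 39.34
Round up: n = 40.

40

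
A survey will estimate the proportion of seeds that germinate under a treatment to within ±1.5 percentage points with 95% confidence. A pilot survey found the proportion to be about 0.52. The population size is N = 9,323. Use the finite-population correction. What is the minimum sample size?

For a proportion with margin E = 0.015 at 95% confidence, z = 1.960.
n = p̂(1−p̂)(z/E)² = 0.52 × 0.48 × (1.960/0.015)² = 4261.61 — call this n₀.
Finite-population correction with N = 9,323: n = n₀ / (1 + (n₀−1)/N) = 4261.61 / 1.457 = 2924.92
Round up: n = 2925.

n = 2925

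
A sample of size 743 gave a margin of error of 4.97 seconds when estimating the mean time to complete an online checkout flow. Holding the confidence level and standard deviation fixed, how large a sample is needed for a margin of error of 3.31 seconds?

Margin of error scales as 1/√n, so n₂ = n₁·(E₁/E₂)².
n₂ = 743 × (4.97/3.31)² = 743 × 2.255 = 1675.46
Round up: n₂ = 1676.

1676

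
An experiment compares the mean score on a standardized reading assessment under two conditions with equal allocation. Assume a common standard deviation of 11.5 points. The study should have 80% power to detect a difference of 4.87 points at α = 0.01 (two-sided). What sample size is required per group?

131 per group

For two equal groups, n per group = 2·((z_{α/2} + z_β)·σ/δ)².
z_{α/2} = 2.576; z_β = 0.842 (power 80%).
n = 2 × (3.418 × 11.5 / 4.87)² = 2 × 65.15 = 130.30
Round up: n = 131 per group.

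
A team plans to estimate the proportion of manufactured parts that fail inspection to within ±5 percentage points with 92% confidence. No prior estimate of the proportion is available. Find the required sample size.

307

For a proportion with margin E = 0.05 at 92% confidence, z = 1.751.
With no prior estimate, use p = 0.5, which maximizes p(1−p) at 0.25.
n = 0.25 × (z/E)² = 0.25 × (1.751/0.05)² = 306.60
Round up: n = 307.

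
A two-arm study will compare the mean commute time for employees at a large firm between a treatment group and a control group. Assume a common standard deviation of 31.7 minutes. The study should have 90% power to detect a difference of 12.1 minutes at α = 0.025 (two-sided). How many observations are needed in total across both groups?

For two equal groups, n per group = 2·((z_{α/2} + z_β)·σ/δ)².
z_{α/2} = 2.241; z_β = 1.282 (power 90%).
n = 2 × (3.523 × 31.7 / 12.1)² = 2 × 85.19 = 170.38
Round up: n = 171 per group.
Total across both groups: 2 × 171 = 342.

342 total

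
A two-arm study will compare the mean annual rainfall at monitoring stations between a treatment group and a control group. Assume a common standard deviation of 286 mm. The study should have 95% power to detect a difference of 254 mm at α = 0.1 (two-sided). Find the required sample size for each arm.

28 per group

For two equal groups, n per group = 2·((z_{α/2} + z_β)·σ/δ)².
z_{α/2} = 1.645; z_β = 1.645 (power 95%).
n = 2 × (3.290 × 286 / 254)² = 2 × 13.72 = 27.44
Round up: n = 28 per group.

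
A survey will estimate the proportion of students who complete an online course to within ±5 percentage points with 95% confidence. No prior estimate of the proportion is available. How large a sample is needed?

For a proportion with margin E = 0.05 at 95% confidence, z = 1.960.
With no prior estimate, use p = 0.5, which maximizes p(1−p) at 0.25.
n = 0.25 × (z/E)² = 0.25 × (1.960/0.05)² = 384.16
Round up: n = 385.

385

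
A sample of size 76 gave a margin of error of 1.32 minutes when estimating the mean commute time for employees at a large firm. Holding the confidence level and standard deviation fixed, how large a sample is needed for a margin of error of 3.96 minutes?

n = 9

Margin of error scales as 1/√n, so n₂ = n₁·(E₁/E₂)².
n₂ = 76 × (1.32/3.96)² = 76 × 0.1111 = 8.44
Round up: n₂ = 9.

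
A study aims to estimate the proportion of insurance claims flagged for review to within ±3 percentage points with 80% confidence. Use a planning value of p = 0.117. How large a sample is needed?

189

For a proportion with margin E = 0.03 at 80% confidence, z = 1.282.
n = p̂(1−p̂)(z/E)² = 0.117 × 0.883 × (1.282/0.03)² = 188.66
Round up: n = 189.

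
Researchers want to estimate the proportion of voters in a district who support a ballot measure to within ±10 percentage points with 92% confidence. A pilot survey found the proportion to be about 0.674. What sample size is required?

For a proportion with margin E = 0.1 at 92% confidence, z = 1.751.
n = p̂(1−p̂)(z/E)² = 0.674 × 0.326 × (1.751/0.1)² = 67.37
Round up: n = 68.

68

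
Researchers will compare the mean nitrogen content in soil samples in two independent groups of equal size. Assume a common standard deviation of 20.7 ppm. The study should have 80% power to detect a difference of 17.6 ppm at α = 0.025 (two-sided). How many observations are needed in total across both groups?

For two equal groups, n per group = 2·((z_{α/2} + z_β)·σ/δ)².
z_{α/2} = 2.241; z_β = 0.842 (power 80%).
n = 2 × (3.083 × 20.7 / 17.6)² = 2 × 13.15 = 26.30
Round up: n = 27 per group.
Total across both groups: 2 × 27 = 54.

54 total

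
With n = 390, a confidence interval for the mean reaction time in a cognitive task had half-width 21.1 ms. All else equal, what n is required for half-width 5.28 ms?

n = 6229

Margin of error scales as 1/√n, so n₂ = n₁·(E₁/E₂)².
n₂ = 390 × (21.1/5.28)² = 390 × 15.97 = 6228.30
Round up: n₂ = 6229.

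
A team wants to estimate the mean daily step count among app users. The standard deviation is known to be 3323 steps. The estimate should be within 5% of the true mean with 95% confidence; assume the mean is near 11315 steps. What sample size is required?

For a mean, the margin of error is E = z·σ/√n, so n = (zσ/E)².
At 95% confidence, z = 1.960.
E = 5% of 11315 = 565.8 steps.
n = (1.960 × 3323 / 565.8)² = 132.53
Round up: n = 133.

133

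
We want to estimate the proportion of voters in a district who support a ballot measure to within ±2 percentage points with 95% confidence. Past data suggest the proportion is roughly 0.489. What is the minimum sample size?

n = 2400

For a proportion with margin E = 0.02 at 95% confidence, z = 1.960.
n = p̂(1−p̂)(z/E)² = 0.489 × 0.511 × (1.960/0.02)² = 2399.84
Round up: n = 2400.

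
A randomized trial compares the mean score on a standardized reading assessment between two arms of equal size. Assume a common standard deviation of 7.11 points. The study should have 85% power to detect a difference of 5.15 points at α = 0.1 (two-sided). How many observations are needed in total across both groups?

For two equal groups, n per group = 2·((z_{α/2} + z_β)·σ/δ)².
z_{α/2} = 1.645; z_β = 1.036 (power 85%).
n = 2 × (2.681 × 7.11 / 5.15)² = 2 × 13.70 = 27.40
Round up: n = 28 per group.
Total across both groups: 2 × 28 = 56.

56 total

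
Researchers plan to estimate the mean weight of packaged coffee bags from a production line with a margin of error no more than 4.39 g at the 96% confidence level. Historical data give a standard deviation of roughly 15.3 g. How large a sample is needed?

For a mean, the margin of error is E = z·σ/√n, so n = (zσ/E)².
At 96% confidence, z = 2.054.
n = (2.054 × 15.3 / 4.39)² = 51.25
Round up: n = 52.

n = 52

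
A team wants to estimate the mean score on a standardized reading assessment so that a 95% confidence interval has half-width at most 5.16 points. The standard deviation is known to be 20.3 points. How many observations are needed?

For a mean, the margin of error is E = z·σ/√n, so n = (zσ/E)².
At 95% confidence, z = 1.960.
n = (1.960 × 20.3 / 5.16)² = 59.46
Round up: n = 60.

60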